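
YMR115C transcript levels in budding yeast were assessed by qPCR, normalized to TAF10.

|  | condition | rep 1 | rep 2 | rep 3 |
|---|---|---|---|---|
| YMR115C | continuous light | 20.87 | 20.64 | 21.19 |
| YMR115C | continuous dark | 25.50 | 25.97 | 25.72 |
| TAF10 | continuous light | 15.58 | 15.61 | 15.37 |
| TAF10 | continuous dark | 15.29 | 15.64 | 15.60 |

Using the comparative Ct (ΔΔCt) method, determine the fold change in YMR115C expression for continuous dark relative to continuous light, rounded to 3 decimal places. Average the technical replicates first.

Mean Ct: YMR115C continuous light 20.900; YMR115C continuous dark 25.730; TAF10 continuous light 15.520; TAF10 continuous dark 15.510
ΔCt(continuous light) = 20.900 − 15.520 = 5.380
ΔCt(continuous dark) = 25.730 − 15.510 = 10.220
ΔΔCt = 10.220 − 5.380 = 4.840
Fold change = 2^(−4.840) = 0.0349

0.035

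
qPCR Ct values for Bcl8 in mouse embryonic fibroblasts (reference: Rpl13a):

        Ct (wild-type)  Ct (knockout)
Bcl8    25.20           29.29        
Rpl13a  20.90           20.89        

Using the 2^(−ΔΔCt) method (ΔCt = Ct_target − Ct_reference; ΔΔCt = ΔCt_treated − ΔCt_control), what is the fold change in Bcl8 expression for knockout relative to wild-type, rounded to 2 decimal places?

0.06

ΔCt(wild-type) = 25.200 − 20.900 = 4.300
ΔCt(knockout) = 29.290 − 20.890 = 8.400
ΔΔCt = 8.400 − 4.300 = 4.100
Fold change = 2^(−4.100) = 0.058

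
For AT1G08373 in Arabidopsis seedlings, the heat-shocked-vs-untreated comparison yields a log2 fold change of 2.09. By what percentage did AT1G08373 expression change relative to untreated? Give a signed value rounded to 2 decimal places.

325.75%

Fold change = 2^(2.09) = 4.2575
Percent change = (FC − 1) × 100% = (4.2575 − 1) × 100 = 325.75%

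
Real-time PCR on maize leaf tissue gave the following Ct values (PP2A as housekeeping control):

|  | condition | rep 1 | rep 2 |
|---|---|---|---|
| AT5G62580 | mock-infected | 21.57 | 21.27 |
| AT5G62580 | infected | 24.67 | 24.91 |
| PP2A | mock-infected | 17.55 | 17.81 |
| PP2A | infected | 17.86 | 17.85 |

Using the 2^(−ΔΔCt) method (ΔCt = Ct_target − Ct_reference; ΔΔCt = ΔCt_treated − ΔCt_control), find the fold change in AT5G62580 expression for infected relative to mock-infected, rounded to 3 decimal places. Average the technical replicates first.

0.109

Mean Ct: AT5G62580 mock-infected 21.420; AT5G62580 infected 24.790; PP2A mock-infected 17.680; PP2A infected 17.855
ΔCt(mock-infected) = 21.420 − 17.680 = 3.740
ΔCt(infected) = 24.790 − 17.855 = 6.935
ΔΔCt = 6.935 − 3.740 = 3.195
Fold change = 2^(−3.195) = 0.1092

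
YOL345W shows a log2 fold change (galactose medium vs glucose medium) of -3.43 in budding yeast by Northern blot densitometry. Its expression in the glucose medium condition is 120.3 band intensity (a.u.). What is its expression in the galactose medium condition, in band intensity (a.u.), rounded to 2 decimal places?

11.16

Fold change = 2^(-3.43) = 0.0928
galactose medium expression = 120.3 × 0.0928 = 11.16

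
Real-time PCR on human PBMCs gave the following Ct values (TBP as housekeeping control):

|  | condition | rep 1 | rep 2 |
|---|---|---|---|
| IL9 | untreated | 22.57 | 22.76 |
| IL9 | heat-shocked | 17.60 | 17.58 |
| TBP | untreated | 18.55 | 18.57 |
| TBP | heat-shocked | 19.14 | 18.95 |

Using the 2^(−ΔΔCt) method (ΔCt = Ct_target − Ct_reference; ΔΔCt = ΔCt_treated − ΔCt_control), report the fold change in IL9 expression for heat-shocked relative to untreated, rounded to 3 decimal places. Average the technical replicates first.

47.177

Mean Ct: IL9 untreated 22.665; IL9 heat-shocked 17.590; TBP untreated 18.560; TBP heat-shocked 19.045
ΔCt(untreated) = 22.665 − 18.560 = 4.105
ΔCt(heat-shocked) = 17.590 − 19.045 = -1.455
ΔΔCt = -1.455 − 4.105 = -5.560
Fold change = 2^(−(-5.560)) = 2^5.560 = 47.1766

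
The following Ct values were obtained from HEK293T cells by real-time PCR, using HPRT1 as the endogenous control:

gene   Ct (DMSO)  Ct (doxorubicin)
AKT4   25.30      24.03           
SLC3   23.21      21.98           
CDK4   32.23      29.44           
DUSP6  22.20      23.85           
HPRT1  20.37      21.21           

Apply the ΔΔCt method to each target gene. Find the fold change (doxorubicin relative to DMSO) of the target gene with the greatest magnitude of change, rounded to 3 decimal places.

12.381

AKT4: ΔΔCt = (24.03−21.21) − (25.30−20.37) = 2.82 − 4.93 = -2.11; fold change = 2^2.11 = 4.317
SLC3: ΔΔCt = (21.98−21.21) − (23.21−20.37) = 0.77 − 2.84 = -2.07; fold change = 2^2.07 = 4.199
CDK4: ΔΔCt = (29.44−21.21) − (32.23−20.37) = 8.23 − 11.86 = -3.63; fold change = 2^3.63 = 12.381
DUSP6: ΔΔCt = (23.85−21.21) − (22.20−20.37) = 2.64 − 1.83 = 0.81; fold change = 2^-0.81 = 0.570
CDK4 has the largest |ΔΔCt| = 3.63.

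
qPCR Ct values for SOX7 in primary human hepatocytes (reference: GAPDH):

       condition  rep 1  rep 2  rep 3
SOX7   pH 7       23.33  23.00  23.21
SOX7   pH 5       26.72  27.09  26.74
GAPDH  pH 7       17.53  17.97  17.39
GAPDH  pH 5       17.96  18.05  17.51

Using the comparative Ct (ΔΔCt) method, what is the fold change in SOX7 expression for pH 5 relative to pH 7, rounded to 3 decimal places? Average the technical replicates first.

0.091

Mean Ct: SOX7 pH 7 23.180; SOX7 pH 5 26.850; GAPDH pH 7 17.630; GAPDH pH 5 17.840
ΔCt(pH 7) = 23.180 − 17.630 = 5.550
ΔCt(pH 5) = 26.850 − 17.840 = 9.010
ΔΔCt = 9.010 − 5.550 = 3.460
Fold change = 2^(−3.460) = 0.0909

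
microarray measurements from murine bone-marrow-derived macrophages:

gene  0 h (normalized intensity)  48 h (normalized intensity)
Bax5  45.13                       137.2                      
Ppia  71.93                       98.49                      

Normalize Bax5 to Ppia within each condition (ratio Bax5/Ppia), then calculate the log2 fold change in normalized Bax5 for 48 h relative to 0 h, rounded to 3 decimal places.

Bax5/Ppia (0 h) = 45.13 / 71.93 = 0.62742
Bax5/Ppia (48 h) = 137.2 / 98.49 = 1.393
Fold change = 1.393 / 0.62742 = 2.2203
log2(2.2203) = 1.1507

1.151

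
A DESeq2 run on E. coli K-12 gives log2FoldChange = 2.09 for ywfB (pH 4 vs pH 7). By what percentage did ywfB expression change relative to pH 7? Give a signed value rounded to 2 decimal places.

Fold change = 2^(2.09) = 4.2575
Percent change = (FC − 1) × 100% = (4.2575 − 1) × 100 = 325.75%

325.75%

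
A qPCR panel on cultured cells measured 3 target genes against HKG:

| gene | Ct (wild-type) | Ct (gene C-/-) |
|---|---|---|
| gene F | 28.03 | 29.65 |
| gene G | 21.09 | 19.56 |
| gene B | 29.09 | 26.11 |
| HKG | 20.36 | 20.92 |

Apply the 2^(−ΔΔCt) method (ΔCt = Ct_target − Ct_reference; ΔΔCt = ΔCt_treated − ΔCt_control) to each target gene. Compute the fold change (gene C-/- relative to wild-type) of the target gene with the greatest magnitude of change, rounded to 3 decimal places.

11.632

gene F: ΔΔCt = (29.65−20.92) − (28.03−20.36) = 8.73 − 7.67 = 1.06; fold change = 2^-1.06 = 0.480
gene G: ΔΔCt = (19.56−20.92) − (21.09−20.36) = -1.36 − 0.73 = -2.09; fold change = 2^2.09 = 4.257
gene B: ΔΔCt = (26.11−20.92) − (29.09−20.36) = 5.19 − 8.73 = -3.54; fold change = 2^3.54 = 11.632
gene B has the largest |ΔΔCt| = 3.54.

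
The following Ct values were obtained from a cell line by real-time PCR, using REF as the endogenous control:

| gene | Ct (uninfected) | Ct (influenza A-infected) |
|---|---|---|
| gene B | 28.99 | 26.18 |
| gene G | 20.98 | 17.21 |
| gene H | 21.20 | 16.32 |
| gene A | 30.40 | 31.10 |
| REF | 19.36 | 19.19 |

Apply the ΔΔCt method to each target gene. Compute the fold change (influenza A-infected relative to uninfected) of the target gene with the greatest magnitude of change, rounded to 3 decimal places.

26.173

gene B: ΔΔCt = (26.18−19.19) − (28.99−19.36) = 6.99 − 9.63 = -2.64; fold change = 2^2.64 = 6.233
gene G: ΔΔCt = (17.21−19.19) − (20.98−19.36) = -1.98 − 1.62 = -3.60; fold change = 2^3.60 = 12.126
gene H: ΔΔCt = (16.32−19.19) − (21.20−19.36) = -2.87 − 1.84 = -4.71; fold change = 2^4.71 = 26.173
gene A: ΔΔCt = (31.10−19.19) − (30.40−19.36) = 11.91 − 11.04 = 0.87; fold change = 2^-0.87 = 0.547
gene H has the largest |ΔΔCt| = 4.71.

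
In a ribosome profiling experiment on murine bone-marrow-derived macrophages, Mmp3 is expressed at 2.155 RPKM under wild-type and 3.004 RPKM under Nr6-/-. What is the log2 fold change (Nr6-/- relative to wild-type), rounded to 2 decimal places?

Fold change = 3.004 / 2.155 = 1.3940
log2(1.3940) = 0.479

0.48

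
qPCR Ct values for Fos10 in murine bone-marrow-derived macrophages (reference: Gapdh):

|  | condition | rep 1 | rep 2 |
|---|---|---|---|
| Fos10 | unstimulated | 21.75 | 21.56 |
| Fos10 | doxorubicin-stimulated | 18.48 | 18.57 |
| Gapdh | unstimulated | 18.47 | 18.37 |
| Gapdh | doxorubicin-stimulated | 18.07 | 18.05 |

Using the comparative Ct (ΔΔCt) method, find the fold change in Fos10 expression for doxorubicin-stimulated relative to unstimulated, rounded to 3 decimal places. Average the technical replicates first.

6.821

Mean Ct: Fos10 unstimulated 21.655; Fos10 doxorubicin-stimulated 18.525; Gapdh unstimulated 18.420; Gapdh doxorubicin-stimulated 18.060
ΔCt(unstimulated) = 21.655 − 18.420 = 3.235
ΔCt(doxorubicin-stimulated) = 18.525 − 18.060 = 0.465
ΔΔCt = 0.465 − 3.235 = -2.770
Fold change = 2^(−(-2.770)) = 2^2.770 = 6.8211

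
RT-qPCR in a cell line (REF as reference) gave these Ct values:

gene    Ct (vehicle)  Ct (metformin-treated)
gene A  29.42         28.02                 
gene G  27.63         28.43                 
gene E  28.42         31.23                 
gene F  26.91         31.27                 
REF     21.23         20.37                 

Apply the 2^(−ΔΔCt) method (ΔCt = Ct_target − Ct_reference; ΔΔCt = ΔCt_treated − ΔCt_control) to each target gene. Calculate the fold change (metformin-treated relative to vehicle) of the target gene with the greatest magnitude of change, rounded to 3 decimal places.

0.027

gene A: ΔΔCt = (28.02−20.37) − (29.42−21.23) = 7.65 − 8.19 = -0.54; fold change = 2^0.54 = 1.454
gene G: ΔΔCt = (28.43−20.37) − (27.63−21.23) = 8.06 − 6.40 = 1.66; fold change = 2^-1.66 = 0.316
gene E: ΔΔCt = (31.23−20.37) − (28.42−21.23) = 10.86 − 7.19 = 3.67; fold change = 2^-3.67 = 0.079
gene F: ΔΔCt = (31.27−20.37) − (26.91−21.23) = 10.90 − 5.68 = 5.22; fold change = 2^-5.22 = 0.027
gene F has the largest |ΔΔCt| = 5.22.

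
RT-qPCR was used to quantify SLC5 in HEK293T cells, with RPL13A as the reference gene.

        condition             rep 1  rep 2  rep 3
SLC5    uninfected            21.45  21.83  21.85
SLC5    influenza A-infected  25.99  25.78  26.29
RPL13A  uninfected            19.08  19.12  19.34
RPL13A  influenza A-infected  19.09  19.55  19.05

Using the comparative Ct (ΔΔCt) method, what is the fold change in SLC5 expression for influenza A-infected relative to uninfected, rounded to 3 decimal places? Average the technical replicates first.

0.052

Mean Ct: SLC5 uninfected 21.710; SLC5 influenza A-infected 26.020; RPL13A uninfected 19.180; RPL13A influenza A-infected 19.230
ΔCt(uninfected) = 21.710 − 19.180 = 2.530
ΔCt(influenza A-infected) = 26.020 − 19.230 = 6.790
ΔΔCt = 6.790 − 2.530 = 4.260
Fold change = 2^(−4.260) = 0.0522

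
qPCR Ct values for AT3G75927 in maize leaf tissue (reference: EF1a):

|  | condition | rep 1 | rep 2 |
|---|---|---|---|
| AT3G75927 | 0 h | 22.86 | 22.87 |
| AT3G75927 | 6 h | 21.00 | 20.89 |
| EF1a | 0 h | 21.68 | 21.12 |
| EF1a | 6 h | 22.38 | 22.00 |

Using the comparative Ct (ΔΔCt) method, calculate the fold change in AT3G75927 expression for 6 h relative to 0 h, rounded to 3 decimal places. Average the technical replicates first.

6.543

Mean Ct: AT3G75927 0 h 22.865; AT3G75927 6 h 20.945; EF1a 0 h 21.400; EF1a 6 h 22.190
ΔCt(0 h) = 22.865 − 21.400 = 1.465
ΔCt(6 h) = 20.945 − 22.190 = -1.245
ΔΔCt = -1.245 − 1.465 = -2.710
Fold change = 2^(−(-2.710)) = 2^2.710 = 6.5432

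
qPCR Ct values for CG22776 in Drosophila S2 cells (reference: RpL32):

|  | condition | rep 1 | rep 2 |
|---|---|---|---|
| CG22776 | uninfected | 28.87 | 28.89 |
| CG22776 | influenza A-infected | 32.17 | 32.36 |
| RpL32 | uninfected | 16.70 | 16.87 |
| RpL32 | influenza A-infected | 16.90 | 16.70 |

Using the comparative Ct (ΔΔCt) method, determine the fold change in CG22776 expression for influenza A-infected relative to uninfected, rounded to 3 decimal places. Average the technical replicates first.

0.097

Mean Ct: CG22776 uninfected 28.880; CG22776 influenza A-infected 32.265; RpL32 uninfected 16.785; RpL32 influenza A-infected 16.800
ΔCt(uninfected) = 28.880 − 16.785 = 12.095
ΔCt(influenza A-infected) = 32.265 − 16.800 = 15.465
ΔΔCt = 15.465 − 12.095 = 3.370
Fold change = 2^(−3.370) = 0.0967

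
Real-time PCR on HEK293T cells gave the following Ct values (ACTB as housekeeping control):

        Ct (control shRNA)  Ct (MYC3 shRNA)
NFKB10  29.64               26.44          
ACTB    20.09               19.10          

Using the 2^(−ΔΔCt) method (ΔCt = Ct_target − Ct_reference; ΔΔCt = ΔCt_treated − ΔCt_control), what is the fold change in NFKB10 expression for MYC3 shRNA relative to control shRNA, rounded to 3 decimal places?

ΔCt(control shRNA) = 29.640 − 20.090 = 9.550
ΔCt(MYC3 shRNA) = 26.440 − 19.100 = 7.340
ΔΔCt = 7.340 − 9.550 = -2.210
Fold change = 2^(−(-2.210)) = 2^2.210 = 4.6268

4.627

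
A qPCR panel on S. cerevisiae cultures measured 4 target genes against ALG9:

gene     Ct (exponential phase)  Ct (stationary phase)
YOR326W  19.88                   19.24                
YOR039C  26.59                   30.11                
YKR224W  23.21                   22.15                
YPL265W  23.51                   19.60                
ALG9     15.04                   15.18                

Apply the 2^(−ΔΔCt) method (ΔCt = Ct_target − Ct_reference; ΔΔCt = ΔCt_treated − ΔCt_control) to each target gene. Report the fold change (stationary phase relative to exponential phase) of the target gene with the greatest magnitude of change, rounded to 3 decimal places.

YOR326W: ΔΔCt = (19.24−15.18) − (19.88−15.04) = 4.06 − 4.84 = -0.78; fold change = 2^0.78 = 1.717
YOR039C: ΔΔCt = (30.11−15.18) − (26.59−15.04) = 14.93 − 11.55 = 3.38; fold change = 2^-3.38 = 0.096
YKR224W: ΔΔCt = (22.15−15.18) − (23.21−15.04) = 6.97 − 8.17 = -1.20; fold change = 2^1.20 = 2.297
YPL265W: ΔΔCt = (19.60−15.18) − (23.51−15.04) = 4.42 − 8.47 = -4.05; fold change = 2^4.05 = 16.564
YPL265W has the largest |ΔΔCt| = 4.05.

16.564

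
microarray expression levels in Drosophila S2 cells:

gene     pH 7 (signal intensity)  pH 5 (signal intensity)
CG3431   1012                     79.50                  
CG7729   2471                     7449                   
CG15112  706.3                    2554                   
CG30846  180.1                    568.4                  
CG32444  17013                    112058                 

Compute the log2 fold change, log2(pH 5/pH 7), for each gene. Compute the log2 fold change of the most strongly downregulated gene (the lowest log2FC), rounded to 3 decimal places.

log2(79.50/1012) = -3.670  (CG3431)
log2(7449/2471) = 1.592  (CG7729)
log2(2554/706.3) = 1.854  (CG15112)
log2(568.4/180.1) = 1.658  (CG30846)
log2(112058/17013) = 2.720  (CG32444)
CG3431 is most strongly downregulated.

-3.670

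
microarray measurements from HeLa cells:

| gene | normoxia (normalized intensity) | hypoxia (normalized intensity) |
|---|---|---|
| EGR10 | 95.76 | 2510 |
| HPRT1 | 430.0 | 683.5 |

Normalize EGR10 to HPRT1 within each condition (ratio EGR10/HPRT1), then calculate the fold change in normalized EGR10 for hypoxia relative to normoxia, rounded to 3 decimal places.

EGR10/HPRT1 (normoxia) = 95.76 / 430.0 = 0.2227
EGR10/HPRT1 (hypoxia) = 2510 / 683.5 = 3.6723
Fold change = 3.6723 / 0.2227 = 16.4900

16.490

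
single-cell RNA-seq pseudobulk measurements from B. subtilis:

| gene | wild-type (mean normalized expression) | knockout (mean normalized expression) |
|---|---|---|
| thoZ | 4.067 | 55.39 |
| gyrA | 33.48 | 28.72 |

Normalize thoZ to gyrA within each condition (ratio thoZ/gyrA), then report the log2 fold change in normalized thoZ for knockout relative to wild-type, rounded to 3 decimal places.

3.989

thoZ/gyrA (wild-type) = 4.067 / 33.48 = 0.12148
thoZ/gyrA (knockout) = 55.39 / 28.72 = 1.9286
Fold change = 1.9286 / 0.12148 = 15.8766
log2(15.8766) = 3.9888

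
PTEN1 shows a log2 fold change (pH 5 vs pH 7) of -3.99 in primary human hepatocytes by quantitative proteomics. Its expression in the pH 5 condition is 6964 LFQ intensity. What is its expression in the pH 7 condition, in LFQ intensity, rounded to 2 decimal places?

Fold change = 2^(-3.99) = 0.0629
pH 7 expression = 6964 / 0.0629 = 110654.34

110654.34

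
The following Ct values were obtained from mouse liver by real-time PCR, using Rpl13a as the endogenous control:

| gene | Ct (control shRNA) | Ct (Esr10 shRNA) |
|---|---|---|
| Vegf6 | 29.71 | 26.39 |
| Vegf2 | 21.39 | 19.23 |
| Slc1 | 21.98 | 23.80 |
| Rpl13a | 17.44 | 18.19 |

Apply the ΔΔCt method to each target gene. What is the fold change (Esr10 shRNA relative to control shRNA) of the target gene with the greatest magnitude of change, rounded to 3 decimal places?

Vegf6: ΔΔCt = (26.39−18.19) − (29.71−17.44) = 8.20 − 12.27 = -4.07; fold change = 2^4.07 = 16.795
Vegf2: ΔΔCt = (19.23−18.19) − (21.39−17.44) = 1.04 − 3.95 = -2.91; fold change = 2^2.91 = 7.516
Slc1: ΔΔCt = (23.80−18.19) − (21.98−17.44) = 5.61 − 4.54 = 1.07; fold change = 2^-1.07 = 0.476
Vegf6 has the largest |ΔΔCt| = 4.07.

16.795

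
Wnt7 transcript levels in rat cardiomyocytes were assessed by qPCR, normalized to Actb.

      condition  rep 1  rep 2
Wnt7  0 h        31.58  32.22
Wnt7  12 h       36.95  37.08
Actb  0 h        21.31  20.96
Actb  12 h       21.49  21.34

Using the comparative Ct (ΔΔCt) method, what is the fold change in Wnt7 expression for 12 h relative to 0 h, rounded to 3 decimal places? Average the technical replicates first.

Mean Ct: Wnt7 0 h 31.900; Wnt7 12 h 37.015; Actb 0 h 21.135; Actb 12 h 21.415
ΔCt(0 h) = 31.900 − 21.135 = 10.765
ΔCt(12 h) = 37.015 − 21.415 = 15.600
ΔΔCt = 15.600 − 10.765 = 4.835
Fold change = 2^(−4.835) = 0.0350

0.035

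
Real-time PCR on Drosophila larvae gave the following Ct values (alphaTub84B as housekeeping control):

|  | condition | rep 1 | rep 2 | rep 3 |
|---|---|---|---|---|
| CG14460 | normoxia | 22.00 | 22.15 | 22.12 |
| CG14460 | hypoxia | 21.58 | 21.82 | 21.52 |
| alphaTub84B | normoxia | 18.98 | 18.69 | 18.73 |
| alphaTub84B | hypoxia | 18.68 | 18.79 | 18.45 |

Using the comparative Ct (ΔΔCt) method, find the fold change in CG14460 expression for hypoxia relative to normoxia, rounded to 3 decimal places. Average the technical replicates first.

1.223

Mean Ct: CG14460 normoxia 22.090; CG14460 hypoxia 21.640; alphaTub84B normoxia 18.800; alphaTub84B hypoxia 18.640
ΔCt(normoxia) = 22.090 − 18.800 = 3.290
ΔCt(hypoxia) = 21.640 − 18.640 = 3.000
ΔΔCt = 3.000 − 3.290 = -0.290
Fold change = 2^(−(-0.290)) = 2^0.290 = 1.2226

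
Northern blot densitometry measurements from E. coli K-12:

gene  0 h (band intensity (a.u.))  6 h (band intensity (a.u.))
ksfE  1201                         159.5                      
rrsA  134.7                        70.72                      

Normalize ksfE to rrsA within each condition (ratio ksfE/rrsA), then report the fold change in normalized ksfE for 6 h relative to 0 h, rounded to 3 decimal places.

0.253

ksfE/rrsA (0 h) = 1201 / 134.7 = 8.9161
ksfE/rrsA (6 h) = 159.5 / 70.72 = 2.2554
Fold change = 2.2554 / 8.9161 = 0.2530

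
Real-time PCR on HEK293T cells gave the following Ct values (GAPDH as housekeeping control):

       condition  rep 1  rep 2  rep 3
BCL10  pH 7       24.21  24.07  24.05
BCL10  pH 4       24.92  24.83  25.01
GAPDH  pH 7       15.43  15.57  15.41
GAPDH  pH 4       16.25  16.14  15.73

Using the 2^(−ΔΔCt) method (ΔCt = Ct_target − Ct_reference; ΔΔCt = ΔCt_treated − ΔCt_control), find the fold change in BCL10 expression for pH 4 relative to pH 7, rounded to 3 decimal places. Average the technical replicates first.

0.847

Mean Ct: BCL10 pH 7 24.110; BCL10 pH 4 24.920; GAPDH pH 7 15.470; GAPDH pH 4 16.040
ΔCt(pH 7) = 24.110 − 15.470 = 8.640
ΔCt(pH 4) = 24.920 − 16.040 = 8.880
ΔΔCt = 8.880 − 8.640 = 0.240
Fold change = 2^(−0.240) = 0.8467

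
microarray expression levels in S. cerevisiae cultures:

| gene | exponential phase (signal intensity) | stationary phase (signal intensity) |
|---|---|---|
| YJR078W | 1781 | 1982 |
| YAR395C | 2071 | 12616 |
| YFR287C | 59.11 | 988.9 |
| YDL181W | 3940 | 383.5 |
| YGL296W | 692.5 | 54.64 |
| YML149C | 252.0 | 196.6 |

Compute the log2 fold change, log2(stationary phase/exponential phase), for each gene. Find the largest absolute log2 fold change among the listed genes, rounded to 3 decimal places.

4.064

log2(1982/1781) = 0.154  (YJR078W)
log2(12616/2071) = 2.607  (YAR395C)
log2(988.9/59.11) = 4.064  (YFR287C)
log2(383.5/3940) = -3.361  (YDL181W)
log2(54.64/692.5) = -3.664  (YGL296W)
log2(196.6/252.0) = -0.358  (YML149C)
The largest magnitude belongs to YFR287C.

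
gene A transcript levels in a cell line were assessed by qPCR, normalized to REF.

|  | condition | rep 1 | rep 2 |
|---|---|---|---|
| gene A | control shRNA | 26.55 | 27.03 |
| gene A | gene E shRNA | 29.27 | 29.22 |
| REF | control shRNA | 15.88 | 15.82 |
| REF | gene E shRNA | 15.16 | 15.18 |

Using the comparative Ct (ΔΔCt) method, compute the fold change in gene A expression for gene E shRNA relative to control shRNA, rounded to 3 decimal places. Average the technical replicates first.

0.114

Mean Ct: gene A control shRNA 26.790; gene A gene E shRNA 29.245; REF control shRNA 15.850; REF gene E shRNA 15.170
ΔCt(control shRNA) = 26.790 − 15.850 = 10.940
ΔCt(gene E shRNA) = 29.245 − 15.170 = 14.075
ΔΔCt = 14.075 − 10.940 = 3.135
Fold change = 2^(−3.135) = 0.1138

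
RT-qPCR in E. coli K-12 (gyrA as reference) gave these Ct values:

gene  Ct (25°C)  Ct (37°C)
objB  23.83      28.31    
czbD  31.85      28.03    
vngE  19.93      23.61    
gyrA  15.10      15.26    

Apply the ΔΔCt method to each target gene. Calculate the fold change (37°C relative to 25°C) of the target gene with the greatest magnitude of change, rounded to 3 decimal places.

0.050

objB: ΔΔCt = (28.31−15.26) − (23.83−15.10) = 13.05 − 8.73 = 4.32; fold change = 2^-4.32 = 0.050
czbD: ΔΔCt = (28.03−15.26) − (31.85−15.10) = 12.77 − 16.75 = -3.98; fold change = 2^3.98 = 15.780
vngE: ΔΔCt = (23.61−15.26) − (19.93−15.10) = 8.35 − 4.83 = 3.52; fold change = 2^-3.52 = 0.087
objB has the largest |ΔΔCt| = 4.32.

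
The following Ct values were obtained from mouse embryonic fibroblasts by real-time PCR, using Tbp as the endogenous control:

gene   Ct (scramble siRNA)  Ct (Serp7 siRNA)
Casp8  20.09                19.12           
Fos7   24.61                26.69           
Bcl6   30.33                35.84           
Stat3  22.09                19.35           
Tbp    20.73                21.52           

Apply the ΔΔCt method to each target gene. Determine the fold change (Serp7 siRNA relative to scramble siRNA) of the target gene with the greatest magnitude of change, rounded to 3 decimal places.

Casp8: ΔΔCt = (19.12−21.52) − (20.09−20.73) = -2.40 − (-0.64) = -1.76; fold change = 2^1.76 = 3.387
Fos7: ΔΔCt = (26.69−21.52) − (24.61−20.73) = 5.17 − 3.88 = 1.29; fold change = 2^-1.29 = 0.409
Bcl6: ΔΔCt = (35.84−21.52) − (30.33−20.73) = 14.32 − 9.60 = 4.72; fold change = 2^-4.72 = 0.038
Stat3: ΔΔCt = (19.35−21.52) − (22.09−20.73) = -2.17 − 1.36 = -3.53; fold change = 2^3.53 = 11.551
Bcl6 has the largest |ΔΔCt| = 4.72.

0.038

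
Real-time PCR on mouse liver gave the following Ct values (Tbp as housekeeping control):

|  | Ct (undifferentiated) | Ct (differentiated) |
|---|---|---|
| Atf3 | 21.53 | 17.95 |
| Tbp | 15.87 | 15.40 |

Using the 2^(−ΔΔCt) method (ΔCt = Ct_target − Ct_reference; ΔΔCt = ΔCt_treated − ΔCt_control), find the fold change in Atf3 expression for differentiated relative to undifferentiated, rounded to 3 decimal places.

ΔCt(undifferentiated) = 21.530 − 15.870 = 5.660
ΔCt(differentiated) = 17.950 − 15.400 = 2.550
ΔΔCt = 2.550 − 5.660 = -3.110
Fold change = 2^(−(-3.110)) = 2^3.110 = 8.6338

8.634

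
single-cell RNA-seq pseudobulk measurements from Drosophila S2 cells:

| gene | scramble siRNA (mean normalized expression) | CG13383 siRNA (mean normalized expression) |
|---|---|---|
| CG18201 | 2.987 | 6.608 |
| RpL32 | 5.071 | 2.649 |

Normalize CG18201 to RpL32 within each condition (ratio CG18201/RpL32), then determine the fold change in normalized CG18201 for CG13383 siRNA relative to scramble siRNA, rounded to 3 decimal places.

4.235

CG18201/RpL32 (scramble siRNA) = 2.987 / 5.071 = 0.58904
CG18201/RpL32 (CG13383 siRNA) = 6.608 / 2.649 = 2.4945
Fold change = 2.4945 / 0.58904 = 4.2349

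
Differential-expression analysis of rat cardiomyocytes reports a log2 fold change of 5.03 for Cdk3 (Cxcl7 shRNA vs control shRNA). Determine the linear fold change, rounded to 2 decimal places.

Fold change = 2^(5.03) = 32.672

32.67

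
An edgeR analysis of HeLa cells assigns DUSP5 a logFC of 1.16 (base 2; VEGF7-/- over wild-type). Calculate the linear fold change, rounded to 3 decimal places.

Fold change = 2^(1.16) = 2.2346

2.235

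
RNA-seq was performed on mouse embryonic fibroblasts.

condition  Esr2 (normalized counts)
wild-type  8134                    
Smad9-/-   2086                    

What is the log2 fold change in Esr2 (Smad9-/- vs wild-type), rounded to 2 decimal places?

Fold change = 2086 / 8134 = 0.2565
log2(0.2565) = -1.963

-1.96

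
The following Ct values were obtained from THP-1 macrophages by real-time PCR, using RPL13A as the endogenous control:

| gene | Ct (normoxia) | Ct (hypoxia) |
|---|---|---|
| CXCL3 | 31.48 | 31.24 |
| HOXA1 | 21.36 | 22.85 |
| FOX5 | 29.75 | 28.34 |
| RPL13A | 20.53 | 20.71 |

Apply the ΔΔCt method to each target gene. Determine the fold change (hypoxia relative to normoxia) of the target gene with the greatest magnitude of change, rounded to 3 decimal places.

CXCL3: ΔΔCt = (31.24−20.71) − (31.48−20.53) = 10.53 − 10.95 = -0.42; fold change = 2^0.42 = 1.338
HOXA1: ΔΔCt = (22.85−20.71) − (21.36−20.53) = 2.14 − 0.83 = 1.31; fold change = 2^-1.31 = 0.403
FOX5: ΔΔCt = (28.34−20.71) − (29.75−20.53) = 7.63 − 9.22 = -1.59; fold change = 2^1.59 = 3.010
FOX5 has the largest |ΔΔCt| = 1.59.

3.010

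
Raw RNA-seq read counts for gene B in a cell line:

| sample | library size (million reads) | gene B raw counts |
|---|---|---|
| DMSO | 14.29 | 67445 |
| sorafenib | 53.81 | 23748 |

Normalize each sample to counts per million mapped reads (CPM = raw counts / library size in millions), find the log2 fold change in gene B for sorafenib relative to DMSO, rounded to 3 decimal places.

-3.419

CPM(DMSO) = 67445 / 14.29 = 4719.7341
CPM(sorafenib) = 23748 / 53.81 = 441.3306
Fold change = 441.3306 / 4719.7341 = 0.09351
log2(0.09351) = -3.4188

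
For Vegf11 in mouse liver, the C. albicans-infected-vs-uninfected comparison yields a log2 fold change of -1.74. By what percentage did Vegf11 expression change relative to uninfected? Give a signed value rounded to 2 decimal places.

-70.06%

Fold change = 2^(-1.74) = 0.2994
Percent change = (FC − 1) × 100% = (0.2994 − 1) × 100 = -70.06%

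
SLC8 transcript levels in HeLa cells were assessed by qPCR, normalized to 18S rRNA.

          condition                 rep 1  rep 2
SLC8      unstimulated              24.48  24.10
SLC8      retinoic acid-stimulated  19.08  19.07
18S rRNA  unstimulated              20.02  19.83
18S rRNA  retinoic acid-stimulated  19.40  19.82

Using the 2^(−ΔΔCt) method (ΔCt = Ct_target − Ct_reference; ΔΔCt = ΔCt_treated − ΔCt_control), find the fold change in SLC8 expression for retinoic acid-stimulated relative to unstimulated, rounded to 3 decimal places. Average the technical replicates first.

29.857

Mean Ct: SLC8 unstimulated 24.290; SLC8 retinoic acid-stimulated 19.075; 18S rRNA unstimulated 19.925; 18S rRNA retinoic acid-stimulated 19.610
ΔCt(unstimulated) = 24.290 − 19.925 = 4.365
ΔCt(retinoic acid-stimulated) = 19.075 − 19.610 = -0.535
ΔΔCt = -0.535 − 4.365 = -4.900
Fold change = 2^(−(-4.900)) = 2^4.900 = 29.8571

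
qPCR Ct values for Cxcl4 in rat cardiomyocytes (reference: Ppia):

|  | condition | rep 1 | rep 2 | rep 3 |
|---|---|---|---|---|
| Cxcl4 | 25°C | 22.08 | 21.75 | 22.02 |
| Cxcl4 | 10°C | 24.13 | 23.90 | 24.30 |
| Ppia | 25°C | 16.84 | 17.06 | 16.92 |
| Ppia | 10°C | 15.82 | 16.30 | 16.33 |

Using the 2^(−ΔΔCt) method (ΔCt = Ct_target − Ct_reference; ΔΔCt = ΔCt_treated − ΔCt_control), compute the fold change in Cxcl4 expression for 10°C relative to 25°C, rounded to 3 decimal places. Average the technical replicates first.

0.129

Mean Ct: Cxcl4 25°C 21.950; Cxcl4 10°C 24.110; Ppia 25°C 16.940; Ppia 10°C 16.150
ΔCt(25°C) = 21.950 − 16.940 = 5.010
ΔCt(10°C) = 24.110 − 16.150 = 7.960
ΔΔCt = 7.960 − 5.010 = 2.950
Fold change = 2^(−2.950) = 0.1294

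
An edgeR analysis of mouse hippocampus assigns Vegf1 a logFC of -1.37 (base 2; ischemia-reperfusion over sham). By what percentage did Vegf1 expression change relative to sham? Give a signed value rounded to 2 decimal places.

Fold change = 2^(-1.37) = 0.3869
Percent change = (FC − 1) × 100% = (0.3869 − 1) × 100 = -61.31%

-61.31%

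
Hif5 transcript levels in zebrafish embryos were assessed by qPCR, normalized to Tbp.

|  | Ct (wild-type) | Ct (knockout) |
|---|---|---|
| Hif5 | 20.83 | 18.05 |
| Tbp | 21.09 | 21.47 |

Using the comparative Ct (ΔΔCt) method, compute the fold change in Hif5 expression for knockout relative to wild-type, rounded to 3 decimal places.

ΔCt(wild-type) = 20.830 − 21.090 = -0.260
ΔCt(knockout) = 18.050 − 21.470 = -3.420
ΔΔCt = -3.420 − (-0.260) = -3.160
Fold change = 2^(−(-3.160)) = 2^3.160 = 8.9383

8.938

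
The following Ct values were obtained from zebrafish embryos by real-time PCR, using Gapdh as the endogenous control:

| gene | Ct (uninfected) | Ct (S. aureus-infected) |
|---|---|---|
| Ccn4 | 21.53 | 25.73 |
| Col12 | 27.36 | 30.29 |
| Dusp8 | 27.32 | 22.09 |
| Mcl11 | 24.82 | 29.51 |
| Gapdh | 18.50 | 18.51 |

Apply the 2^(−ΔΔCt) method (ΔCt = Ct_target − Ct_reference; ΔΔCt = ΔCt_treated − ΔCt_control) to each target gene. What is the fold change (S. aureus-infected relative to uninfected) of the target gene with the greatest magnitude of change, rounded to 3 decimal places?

37.792

Ccn4: ΔΔCt = (25.73−18.51) − (21.53−18.50) = 7.22 − 3.03 = 4.19; fold change = 2^-4.19 = 0.055
Col12: ΔΔCt = (30.29−18.51) − (27.36−18.50) = 11.78 − 8.86 = 2.92; fold change = 2^-2.92 = 0.132
Dusp8: ΔΔCt = (22.09−18.51) − (27.32−18.50) = 3.58 − 8.82 = -5.24; fold change = 2^5.24 = 37.792
Mcl11: ΔΔCt = (29.51−18.51) − (24.82−18.50) = 11.00 − 6.32 = 4.68; fold change = 2^-4.68 = 0.039
Dusp8 has the largest |ΔΔCt| = 5.24.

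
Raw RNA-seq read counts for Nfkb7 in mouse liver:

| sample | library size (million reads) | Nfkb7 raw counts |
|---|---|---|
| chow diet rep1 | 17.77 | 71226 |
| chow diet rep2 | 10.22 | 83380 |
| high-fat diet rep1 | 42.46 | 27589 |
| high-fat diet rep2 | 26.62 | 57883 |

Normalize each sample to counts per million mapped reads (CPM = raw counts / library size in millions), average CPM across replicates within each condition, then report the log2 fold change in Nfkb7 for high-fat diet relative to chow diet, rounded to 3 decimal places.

CPM(chow diet rep1) = 71226 / 17.77 = 4008.2161
CPM(chow diet rep2) = 83380 / 10.22 = 8158.5127
CPM(high-fat diet rep1) = 27589 / 42.46 = 649.7645
CPM(high-fat diet rep2) = 57883 / 26.62 = 2174.4177
mean CPM(chow diet) = 6083.3644; mean CPM(high-fat diet) = 1412.0911
Fold change = 1412.0911 / 6083.3644 = 0.23212
log2(0.23212) = -2.1070

-2.107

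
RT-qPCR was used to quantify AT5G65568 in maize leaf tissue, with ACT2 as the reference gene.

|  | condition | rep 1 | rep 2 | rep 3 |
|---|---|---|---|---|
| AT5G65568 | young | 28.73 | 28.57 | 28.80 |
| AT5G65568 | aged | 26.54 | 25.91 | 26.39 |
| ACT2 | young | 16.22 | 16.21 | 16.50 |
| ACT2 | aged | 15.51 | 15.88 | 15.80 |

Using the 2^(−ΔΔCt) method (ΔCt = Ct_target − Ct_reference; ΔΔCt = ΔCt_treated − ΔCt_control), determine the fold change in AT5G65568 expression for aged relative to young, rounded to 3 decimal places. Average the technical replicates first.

3.580

Mean Ct: AT5G65568 young 28.700; AT5G65568 aged 26.280; ACT2 young 16.310; ACT2 aged 15.730
ΔCt(young) = 28.700 − 16.310 = 12.390
ΔCt(aged) = 26.280 − 15.730 = 10.550
ΔΔCt = 10.550 − 12.390 = -1.840
Fold change = 2^(−(-1.840)) = 2^1.840 = 3.5801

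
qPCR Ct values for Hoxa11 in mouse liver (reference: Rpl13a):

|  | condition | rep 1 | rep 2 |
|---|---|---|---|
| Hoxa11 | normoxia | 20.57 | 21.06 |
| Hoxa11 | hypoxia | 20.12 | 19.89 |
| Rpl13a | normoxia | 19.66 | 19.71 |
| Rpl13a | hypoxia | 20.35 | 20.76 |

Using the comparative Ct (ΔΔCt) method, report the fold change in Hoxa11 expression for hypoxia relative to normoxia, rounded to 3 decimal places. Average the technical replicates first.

Mean Ct: Hoxa11 normoxia 20.815; Hoxa11 hypoxia 20.005; Rpl13a normoxia 19.685; Rpl13a hypoxia 20.555
ΔCt(normoxia) = 20.815 − 19.685 = 1.130
ΔCt(hypoxia) = 20.005 − 20.555 = -0.550
ΔΔCt = -0.550 − 1.130 = -1.680
Fold change = 2^(−(-1.680)) = 2^1.680 = 3.2043

3.204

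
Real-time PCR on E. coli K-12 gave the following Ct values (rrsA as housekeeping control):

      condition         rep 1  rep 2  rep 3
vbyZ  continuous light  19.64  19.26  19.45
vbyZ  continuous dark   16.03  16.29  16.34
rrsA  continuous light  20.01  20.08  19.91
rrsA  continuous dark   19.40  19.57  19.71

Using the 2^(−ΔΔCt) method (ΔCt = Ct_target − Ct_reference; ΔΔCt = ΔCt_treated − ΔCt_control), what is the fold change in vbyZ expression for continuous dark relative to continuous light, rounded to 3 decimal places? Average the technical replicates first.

Mean Ct: vbyZ continuous light 19.450; vbyZ continuous dark 16.220; rrsA continuous light 20.000; rrsA continuous dark 19.560
ΔCt(continuous light) = 19.450 − 20.000 = -0.550
ΔCt(continuous dark) = 16.220 − 19.560 = -3.340
ΔΔCt = -3.340 − (-0.550) = -2.790
Fold change = 2^(−(-2.790)) = 2^2.790 = 6.9163

6.916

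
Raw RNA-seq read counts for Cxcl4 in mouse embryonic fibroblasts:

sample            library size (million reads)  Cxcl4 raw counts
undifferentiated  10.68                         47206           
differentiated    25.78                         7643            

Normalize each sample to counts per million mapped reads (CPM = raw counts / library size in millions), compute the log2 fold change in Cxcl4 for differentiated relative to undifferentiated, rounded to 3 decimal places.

CPM(undifferentiated) = 47206 / 10.68 = 4420.0375
CPM(differentiated) = 7643 / 25.78 = 296.4701
Fold change = 296.4701 / 4420.0375 = 0.06707
log2(0.06707) = -3.8981

-3.898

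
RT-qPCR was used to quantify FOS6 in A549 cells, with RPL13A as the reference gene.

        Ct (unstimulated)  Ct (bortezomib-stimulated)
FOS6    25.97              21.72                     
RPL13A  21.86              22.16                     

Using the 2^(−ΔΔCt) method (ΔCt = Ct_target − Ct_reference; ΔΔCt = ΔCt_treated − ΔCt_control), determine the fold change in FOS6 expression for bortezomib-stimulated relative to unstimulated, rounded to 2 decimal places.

ΔCt(unstimulated) = 25.970 − 21.860 = 4.110
ΔCt(bortezomib-stimulated) = 21.720 − 22.160 = -0.440
ΔΔCt = -0.440 − 4.110 = -4.550
Fold change = 2^(−(-4.550)) = 2^4.550 = 23.425

23.43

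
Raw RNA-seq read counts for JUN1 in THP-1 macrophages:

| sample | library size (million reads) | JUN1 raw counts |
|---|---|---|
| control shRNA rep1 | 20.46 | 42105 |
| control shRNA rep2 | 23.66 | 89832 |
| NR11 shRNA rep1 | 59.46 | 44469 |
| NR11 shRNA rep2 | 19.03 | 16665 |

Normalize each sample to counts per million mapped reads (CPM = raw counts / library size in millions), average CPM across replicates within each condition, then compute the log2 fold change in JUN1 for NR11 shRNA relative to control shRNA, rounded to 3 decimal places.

-1.850

CPM(control shRNA rep1) = 42105 / 20.46 = 2057.9179
CPM(control shRNA rep2) = 89832 / 23.66 = 3796.7878
CPM(NR11 shRNA rep1) = 44469 / 59.46 = 747.8809
CPM(NR11 shRNA rep2) = 16665 / 19.03 = 875.7225
mean CPM(control shRNA) = 2927.3529; mean CPM(NR11 shRNA) = 811.8017
Fold change = 811.8017 / 2927.3529 = 0.27732
log2(0.27732) = -1.8504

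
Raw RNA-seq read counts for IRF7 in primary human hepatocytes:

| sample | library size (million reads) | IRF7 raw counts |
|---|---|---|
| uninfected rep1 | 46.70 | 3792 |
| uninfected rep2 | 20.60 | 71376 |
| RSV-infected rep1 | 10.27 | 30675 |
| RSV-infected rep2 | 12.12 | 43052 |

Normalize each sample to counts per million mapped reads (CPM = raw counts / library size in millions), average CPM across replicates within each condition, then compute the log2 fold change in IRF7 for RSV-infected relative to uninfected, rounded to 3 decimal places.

CPM(uninfected rep1) = 3792 / 46.70 = 81.1991
CPM(uninfected rep2) = 71376 / 20.60 = 3464.8544
CPM(RSV-infected rep1) = 30675 / 10.27 = 2986.8549
CPM(RSV-infected rep2) = 43052 / 12.12 = 3552.1452
mean CPM(uninfected) = 1773.0268; mean CPM(RSV-infected) = 3269.5001
Fold change = 3269.5001 / 1773.0268 = 1.84402
log2(1.84402) = 0.8829

0.883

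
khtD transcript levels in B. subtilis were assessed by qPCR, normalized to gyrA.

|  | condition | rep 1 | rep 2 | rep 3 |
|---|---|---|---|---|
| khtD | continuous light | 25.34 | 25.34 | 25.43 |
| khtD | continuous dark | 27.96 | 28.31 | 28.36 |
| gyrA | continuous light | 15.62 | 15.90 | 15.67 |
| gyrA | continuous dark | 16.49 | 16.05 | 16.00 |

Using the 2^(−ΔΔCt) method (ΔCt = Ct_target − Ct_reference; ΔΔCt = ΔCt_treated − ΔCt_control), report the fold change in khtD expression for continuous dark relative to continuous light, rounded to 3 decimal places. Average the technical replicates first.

Mean Ct: khtD continuous light 25.370; khtD continuous dark 28.210; gyrA continuous light 15.730; gyrA continuous dark 16.180
ΔCt(continuous light) = 25.370 − 15.730 = 9.640
ΔCt(continuous dark) = 28.210 − 16.180 = 12.030
ΔΔCt = 12.030 − 9.640 = 2.390
Fold change = 2^(−2.390) = 0.1908

0.191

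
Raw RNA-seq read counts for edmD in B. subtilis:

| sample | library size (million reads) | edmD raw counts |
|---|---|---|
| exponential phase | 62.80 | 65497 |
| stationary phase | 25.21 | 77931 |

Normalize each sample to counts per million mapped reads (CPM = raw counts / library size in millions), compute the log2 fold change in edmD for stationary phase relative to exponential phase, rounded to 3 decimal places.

1.568

CPM(exponential phase) = 65497 / 62.80 = 1042.9459
CPM(stationary phase) = 77931 / 25.21 = 3091.2733
Fold change = 3091.2733 / 1042.9459 = 2.96398
log2(2.96398) = 1.5675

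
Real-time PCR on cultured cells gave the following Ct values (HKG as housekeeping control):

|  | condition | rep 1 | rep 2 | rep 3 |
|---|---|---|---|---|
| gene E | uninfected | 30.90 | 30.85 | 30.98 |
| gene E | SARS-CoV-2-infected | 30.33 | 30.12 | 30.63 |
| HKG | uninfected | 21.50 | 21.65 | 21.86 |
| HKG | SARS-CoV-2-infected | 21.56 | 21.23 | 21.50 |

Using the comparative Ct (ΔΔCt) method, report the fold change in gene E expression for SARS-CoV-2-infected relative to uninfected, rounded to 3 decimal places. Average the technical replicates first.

Mean Ct: gene E uninfected 30.910; gene E SARS-CoV-2-infected 30.360; HKG uninfected 21.670; HKG SARS-CoV-2-infected 21.430
ΔCt(uninfected) = 30.910 − 21.670 = 9.240
ΔCt(SARS-CoV-2-infected) = 30.360 − 21.430 = 8.930
ΔΔCt = 8.930 − 9.240 = -0.310
Fold change = 2^(−(-0.310)) = 2^0.310 = 1.2397

1.240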